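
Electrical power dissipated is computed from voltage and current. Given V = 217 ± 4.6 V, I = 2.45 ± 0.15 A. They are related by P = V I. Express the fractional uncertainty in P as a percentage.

6.48%

Each factor contributes (exponent × relative error)² to (δP/P)²:
  (1·δV/V)² = (1×0.0212)² = 0.000449;  (1·δI/I)² = (1×0.0612)² = 0.00375
δP/P = √(0.00420) = 0.0648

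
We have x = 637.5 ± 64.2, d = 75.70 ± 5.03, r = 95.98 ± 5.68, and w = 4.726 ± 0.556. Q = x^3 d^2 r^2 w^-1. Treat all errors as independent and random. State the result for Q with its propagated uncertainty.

Each factor contributes (exponent × relative error)² to (δQ/Q)²:
  (3·δx/x)² = (3×0.101)² = 0.0913;  (2·δd/d)² = (2×0.0664)² = 0.0177;  (2·δr/r)² = (2×0.0592)² = 0.0140;  (-1·δw/w)² = (-1×0.118)² = 0.0138
δQ/Q = √(0.137) = 0.370
Q = 2.894e+15, so δQ = 0.370 × 2.894e+15 = 1.07e+15.

(2.894 ± 1.07) × 10^15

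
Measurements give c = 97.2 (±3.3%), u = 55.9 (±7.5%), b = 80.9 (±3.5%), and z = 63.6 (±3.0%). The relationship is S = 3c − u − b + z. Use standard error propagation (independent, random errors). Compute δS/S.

Sums and differences: (δS)² = Σ (cᵢ δxᵢ)².
  (3·δc)² = 92.6;  (δu)² = 17.6;  (δb)² = 8.02;  (δz)² = 3.64
δS = √(122) = 11.0
S = 218, so δS/S = 11.0/218 = 0.0505.

0.0505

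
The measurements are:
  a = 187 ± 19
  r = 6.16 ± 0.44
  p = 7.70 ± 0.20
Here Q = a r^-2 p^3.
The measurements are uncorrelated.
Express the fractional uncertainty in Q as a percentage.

Products/powers → add relative errors in quadrature, weighted by exponent:
  (1·δa/a)² = (1×0.102)² = 0.0103;  (-2·δr/r)² = (-2×0.0714)² = 0.0204;  (3·δp/p)² = (3×0.0260)² = 0.00607
δQ/Q = √(0.0368) = 0.192

19.2%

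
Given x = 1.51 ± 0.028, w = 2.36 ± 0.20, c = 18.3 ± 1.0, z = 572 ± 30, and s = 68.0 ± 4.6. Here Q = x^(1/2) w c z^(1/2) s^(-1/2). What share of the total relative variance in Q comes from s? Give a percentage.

(δQ/Q)² = (½·δx/x)² + (1·δw/w)² + (1·δc/c)² + (½·δz/z)² + (−½·δs/s)²
  x term: (0.5×0.0185)² = 8.6e-05
  w term: (1×0.0847)² = 0.00718
  c term: (1×0.0546)² = 0.00299
  z term: (0.5×0.0524)² = 0.000688
  s term: (-0.5×0.0676)² = 0.00114
Total = 0.0121. Share from s = 0.00114/0.0121 = 0.0947.

9.47%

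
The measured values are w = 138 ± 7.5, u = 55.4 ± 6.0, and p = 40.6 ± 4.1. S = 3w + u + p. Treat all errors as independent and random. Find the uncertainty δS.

23.6

For a sum/difference, combine absolute errors in quadrature:
  (3·δw)² = 506;  (δu)² = 36.0;  (δp)² = 16.8
δS = √(559) = 23.6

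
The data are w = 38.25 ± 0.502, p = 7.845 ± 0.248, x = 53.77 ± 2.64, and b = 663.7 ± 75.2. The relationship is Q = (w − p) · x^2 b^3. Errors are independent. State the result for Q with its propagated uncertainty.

(2.570 ± 0.911) × 10^13

Let u = w − p = 30.41. δu = √(δw² + δp²) = √(0.252 + 0.0615) = 0.560, so δu/u = 0.0184.
Q is then a monomial in u, x, b:
δQ/Q = √((δu/u)² + (2·δx/x)² + (3·δb/b)²) = √(0.000339 + 0.00964 + 0.116) = 0.354
Q = 2.57e+13, so δQ = 0.354 × 2.57e+13 = 9.11e+12.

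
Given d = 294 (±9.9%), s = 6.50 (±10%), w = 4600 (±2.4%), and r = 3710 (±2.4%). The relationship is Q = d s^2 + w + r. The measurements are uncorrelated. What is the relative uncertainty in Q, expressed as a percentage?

13.4%

Let p = d·s^2 = 12400. δp/p = √((1·δd/d)² + (2·δs/s)²) = √(0.00980 + 0.0400) = 0.223, so δp = 2770.
Q = p + w + r: δQ = √(δp² + δw² + δr²) = √(7.68e+06 + 12200 + 7930) = 2780
Q = 20700, so δQ/Q = 2780/20700 = 0.134.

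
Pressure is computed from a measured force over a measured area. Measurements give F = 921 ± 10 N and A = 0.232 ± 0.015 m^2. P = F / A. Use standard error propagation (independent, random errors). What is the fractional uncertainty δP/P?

Products/powers → add relative errors in quadrature, weighted by exponent:
  (1·δF/F)² = (1×0.0109)² = 0.000118;  (-1·δA/A)² = (-1×0.0647)² = 0.00418
δP/P = √(0.00430) = 0.0656

0.0656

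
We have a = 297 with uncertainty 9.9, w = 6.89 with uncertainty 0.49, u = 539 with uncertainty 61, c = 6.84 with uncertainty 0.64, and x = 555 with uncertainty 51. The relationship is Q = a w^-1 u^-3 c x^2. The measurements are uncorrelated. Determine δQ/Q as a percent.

40.5%

Each factor contributes (exponent × relative error)² to (δQ/Q)²:
  (1·δa/a)² = (1×0.0333)² = 0.00111;  (-1·δw/w)² = (-1×0.0711)² = 0.00506;  (-3·δu/u)² = (-3×0.113)² = 0.115;  (1·δc/c)² = (1×0.0936)² = 0.00875;  (2·δx/x)² = (2×0.0919)² = 0.0338
δQ/Q = √(0.164) = 0.405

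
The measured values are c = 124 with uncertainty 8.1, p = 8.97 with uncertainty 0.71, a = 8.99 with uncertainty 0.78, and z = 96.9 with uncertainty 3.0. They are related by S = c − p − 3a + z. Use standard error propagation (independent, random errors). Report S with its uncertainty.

185 ± 8.98

For a sum/difference, combine absolute errors in quadrature:
  (δc)² = 65.6;  (δp)² = 0.504;  (3·δa)² = 5.48;  (δz)² = 9.00
δS = √(80.6) = 8.98
S = 185.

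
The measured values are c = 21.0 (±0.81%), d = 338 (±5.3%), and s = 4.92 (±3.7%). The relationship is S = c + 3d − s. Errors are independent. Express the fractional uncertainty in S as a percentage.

5.22%

Sums and differences: (δS)² = Σ (cᵢ δxᵢ)².
  (δc)² = 0.0289;  (3·δd)² = 2890;  (δs)² = 0.0331
δS = √(2890) = 53.7
S = 1030, so δS/S = 53.7/1030 = 0.0522.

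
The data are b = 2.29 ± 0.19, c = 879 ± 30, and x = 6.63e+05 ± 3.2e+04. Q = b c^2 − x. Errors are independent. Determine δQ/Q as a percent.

Let p = b·c^2 = 1.77e+06. δp/p = √((1·δb/b)² + (2·δc/c)²) = √(0.00688 + 0.00466) = 0.107, so δp = 1.9e+05.
Q = p − x: δQ = √(δp² + δx²) = √(3.61e+10 + 1.02e+09) = 1.93e+05
Q = 1.11e+06, so δQ/Q = 1.93e+05/1.11e+06 = 0.174.

17.4%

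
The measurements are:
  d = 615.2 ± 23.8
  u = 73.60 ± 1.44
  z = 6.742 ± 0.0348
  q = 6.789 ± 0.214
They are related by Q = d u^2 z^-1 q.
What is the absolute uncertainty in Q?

2.14e+05

Relative error in a monomial: (δQ/Q)² = Σ (nᵢ · δxᵢ/xᵢ)².
  (1·δd/d)² = (1×0.0387)² = 0.00150;  (2·δu/u)² = (2×0.0196)² = 0.00153;  (-1·δz/z)² = (-1×0.00516)² = 2.66e-05;  (1·δq/q)² = (1×0.0315)² = 0.000994
δQ/Q = √(0.00405) = 0.0636
Q = 3.356e+06, so δQ = 0.0636 × 3.356e+06 = 2.14e+05.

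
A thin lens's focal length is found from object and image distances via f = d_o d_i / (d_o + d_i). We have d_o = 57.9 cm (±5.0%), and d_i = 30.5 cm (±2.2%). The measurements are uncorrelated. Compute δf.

0.449 cm

∂f/∂d_o = (d_i/(d_o+d_i))² = 0.119;  ∂f/∂d_i = (d_o/(d_o+d_i))² = 0.429
δf = √((∂f/∂d_o · δd_o)² + (∂f/∂d_i · δd_i)²) = √(0.119 + 0.0829) = 0.449 cm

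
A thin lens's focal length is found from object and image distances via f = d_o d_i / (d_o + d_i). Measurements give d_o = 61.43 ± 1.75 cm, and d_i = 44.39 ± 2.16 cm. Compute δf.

0.790 cm

∂f/∂d_o = (d_i/(d_o+d_i))² = 0.176;  ∂f/∂d_i = (d_o/(d_o+d_i))² = 0.337
δf = √((∂f/∂d_o · δd_o)² + (∂f/∂d_i · δd_i)²) = √(0.0948 + 0.530) = 0.790 cm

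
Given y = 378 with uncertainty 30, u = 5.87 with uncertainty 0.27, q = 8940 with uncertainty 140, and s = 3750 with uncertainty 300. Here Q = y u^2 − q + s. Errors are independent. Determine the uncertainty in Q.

Let p = y·u^2 = 13000. δp/p = √((1·δy/y)² + (2·δu/u)²) = √(0.00630 + 0.00846) = 0.121, so δp = 1580.
Q = p − q + s: δQ = √(δp² + δq² + δs²) = √(2.5e+06 + 19600 + 90000) = 1620

1620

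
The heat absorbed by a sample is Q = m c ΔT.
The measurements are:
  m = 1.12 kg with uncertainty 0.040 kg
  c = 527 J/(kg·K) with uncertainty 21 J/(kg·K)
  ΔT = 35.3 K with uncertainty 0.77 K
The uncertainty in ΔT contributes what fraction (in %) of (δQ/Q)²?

(δQ/Q)² = (1·δm/m)² + (1·δc/c)² + (1·δΔT/ΔT)²
  m term: (1×0.0357)² = 0.00128
  c term: (1×0.0398)² = 0.00159
  ΔT term: (1×0.0218)² = 0.000476
Total = 0.00334. Share from ΔT = 0.000476/0.00334 = 0.142.

14.2%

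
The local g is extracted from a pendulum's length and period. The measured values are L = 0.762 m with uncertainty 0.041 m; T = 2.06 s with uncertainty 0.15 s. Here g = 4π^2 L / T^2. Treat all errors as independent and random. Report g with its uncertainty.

g is a product of powers, so relative uncertainties combine in quadrature:
  (1·δL/L)² = (1×0.0538)² = 0.00290;  (-2·δT/T)² = (-2×0.0728)² = 0.0212
δg/g = √(0.0241) = 0.155
g = 7.09 m/s^2, so δg = 0.155 × 7.09 = 1.10 m/s^2.

7.09 ± 1.10 m/s^2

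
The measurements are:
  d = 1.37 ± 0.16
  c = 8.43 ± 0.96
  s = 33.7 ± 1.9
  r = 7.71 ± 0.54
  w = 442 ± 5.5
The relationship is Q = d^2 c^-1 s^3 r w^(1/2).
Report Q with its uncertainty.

(1.38 ± 0.439) × 10^6

Each factor contributes (exponent × relative error)² to (δQ/Q)²:
  (2·δd/d)² = (2×0.117)² = 0.0546;  (-1·δc/c)² = (-1×0.114)² = 0.0130;  (3·δs/s)² = (3×0.0564)² = 0.0286;  (1·δr/r)² = (1×0.0700)² = 0.00491;  (½·δw/w)² = (0.5×0.0124)² = 3.87e-05
δQ/Q = √(0.101) = 0.318
Q = 1.38e+06, so δQ = 0.318 × 1.38e+06 = 4.39e+05.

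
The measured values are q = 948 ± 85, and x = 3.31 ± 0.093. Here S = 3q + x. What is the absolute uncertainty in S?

Sums and differences: (δS)² = Σ (cᵢ δxᵢ)².
  (3·δq)² = 65000;  (δx)² = 0.00865
δS = √(65000) = 255

255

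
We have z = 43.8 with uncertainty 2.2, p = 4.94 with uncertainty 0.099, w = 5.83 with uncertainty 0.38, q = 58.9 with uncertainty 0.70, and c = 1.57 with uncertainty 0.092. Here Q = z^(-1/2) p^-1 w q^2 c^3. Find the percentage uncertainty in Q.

Since Q is a product/quotient, work with relative uncertainties:
  (−½·δz/z)² = (-0.5×0.0502)² = 0.000631;  (-1·δp/p)² = (-1×0.0200)² = 0.000402;  (1·δw/w)² = (1×0.0652)² = 0.00425;  (2·δq/q)² = (2×0.0119)² = 0.000565;  (3·δc/c)² = (3×0.0586)² = 0.0309
δQ/Q = √(0.0368) = 0.192

19.2%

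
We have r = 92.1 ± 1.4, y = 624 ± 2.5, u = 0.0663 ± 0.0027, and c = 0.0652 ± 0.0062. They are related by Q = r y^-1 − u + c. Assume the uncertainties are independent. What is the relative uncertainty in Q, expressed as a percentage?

Let p = r·y^-1 = 0.148. δp/p = √((1·δr/r)² + (-1·δy/y)²) = √(0.000231 + 1.61e-05) = 0.0157, so δp = 0.00232.
Q = p − u + c: δQ = √(δp² + δu² + δc²) = √(5.38e-06 + 7.29e-06 + 3.84e-05) = 0.00715
Q = 0.146, so δQ/Q = 0.00715/0.146 = 0.0488.

4.88%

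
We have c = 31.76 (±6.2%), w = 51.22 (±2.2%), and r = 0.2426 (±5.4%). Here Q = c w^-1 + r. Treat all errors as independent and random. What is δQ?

0.0428

Let p = c·w^-1 = 0.6201. δp/p = √((1·δc/c)² + (-1·δw/w)²) = √(0.00384 + 0.000484) = 0.0658, so δp = 0.0408.
Q = p + r: δQ = √(δp² + δr²) = √(0.00166 + 0.000172) = 0.0428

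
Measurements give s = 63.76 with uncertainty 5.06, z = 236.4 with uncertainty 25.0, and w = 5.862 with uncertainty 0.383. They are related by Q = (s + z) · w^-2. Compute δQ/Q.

0.156

Let u = s + z = 300.2. δu = √(δs² + δz²) = √(25.6 + 625) = 25.5, so δu/u = 0.0850.
Q is then a monomial in u, w:
δQ/Q = √((δu/u)² + (-2·δw/w)²) = √(0.00722 + 0.0171) = 0.156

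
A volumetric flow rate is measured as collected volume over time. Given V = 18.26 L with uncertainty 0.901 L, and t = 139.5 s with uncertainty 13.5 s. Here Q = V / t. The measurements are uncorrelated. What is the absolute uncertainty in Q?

Q is a product of powers, so relative uncertainties combine in quadrature:
  (1·δV/V)² = (1×0.0493)² = 0.00243;  (-1·δt/t)² = (-1×0.0968)² = 0.00937
δQ/Q = √(0.0118) = 0.109
Q = 0.1309 L/s, so δQ = 0.109 × 0.1309 = 0.0142 L/s.

0.0142 L/s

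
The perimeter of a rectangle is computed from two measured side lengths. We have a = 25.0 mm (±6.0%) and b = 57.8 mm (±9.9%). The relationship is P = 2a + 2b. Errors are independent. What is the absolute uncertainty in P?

Sums and differences: (δP)² = Σ (cᵢ δxᵢ)².
  (2·δa)² = 9.00;  (2·δb)² = 131
δP = √(140) = 11.8 mm

11.8 mm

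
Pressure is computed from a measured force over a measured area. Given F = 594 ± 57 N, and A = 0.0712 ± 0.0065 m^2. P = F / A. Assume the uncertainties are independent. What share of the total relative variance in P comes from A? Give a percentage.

47.5%

(δP/P)² = (1·δF/F)² + (-1·δA/A)²
  F term: (1×0.0960)² = 0.00921
  A term: (-1×0.0913)² = 0.00833
Total = 0.0175. Share from A = 0.00833/0.0175 = 0.475.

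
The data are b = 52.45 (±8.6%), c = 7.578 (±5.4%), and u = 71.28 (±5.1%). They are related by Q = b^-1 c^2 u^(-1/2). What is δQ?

Q is a product of powers, so relative uncertainties combine in quadrature:
  (-1·δb/b)² = (-1×0.0860)² = 0.00740;  (2·δc/c)² = (2×0.0540)² = 0.0117;  (−½·δu/u)² = (-0.5×0.0510)² = 0.000650
δQ/Q = √(0.0197) = 0.140
Q = 0.1297, so δQ = 0.140 × 0.1297 = 0.0182.

0.0182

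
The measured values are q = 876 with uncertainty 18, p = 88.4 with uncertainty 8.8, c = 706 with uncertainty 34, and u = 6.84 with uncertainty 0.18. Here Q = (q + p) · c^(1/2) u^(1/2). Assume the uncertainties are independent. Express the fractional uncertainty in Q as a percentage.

Let w = q + p = 964. δw = √(δq² + δp²) = √(324 + 77.4) = 20.0, so δw/w = 0.0208.
Q is then a monomial in w, c, u:
δQ/Q = √((δw/w)² + (½·δc/c)² + (½·δu/u)²) = √(0.000432 + 0.000580 + 0.000173) = 0.0344

3.44%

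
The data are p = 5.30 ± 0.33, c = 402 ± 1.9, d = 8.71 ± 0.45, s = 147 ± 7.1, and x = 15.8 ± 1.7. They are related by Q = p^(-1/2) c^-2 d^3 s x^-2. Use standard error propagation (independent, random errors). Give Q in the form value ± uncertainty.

0.00105 ± 0.000284

Q is a product of powers, so relative uncertainties combine in quadrature:
  (−½·δp/p)² = (-0.5×0.0623)² = 0.000969;  (-2·δc/c)² = (-2×0.00473)² = 8.94e-05;  (3·δd/d)² = (3×0.0517)² = 0.0240;  (1·δs/s)² = (1×0.0483)² = 0.00233;  (-2·δx/x)² = (-2×0.108)² = 0.0463
δQ/Q = √(0.0737) = 0.272
Q = 0.00105, so δQ = 0.272 × 0.00105 = 0.000284.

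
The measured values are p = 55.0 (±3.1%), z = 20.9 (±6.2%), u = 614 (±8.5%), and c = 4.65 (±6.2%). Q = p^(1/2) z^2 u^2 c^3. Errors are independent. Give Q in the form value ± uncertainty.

Q is a product of powers, so relative uncertainties combine in quadrature:
  (½·δp/p)² = (0.5×0.0310)² = 0.000240;  (2·δz/z)² = (2×0.0620)² = 0.0154;  (2·δu/u)² = (2×0.0850)² = 0.0289;  (3·δc/c)² = (3×0.0620)² = 0.0346
δQ/Q = √(0.0791) = 0.281
Q = 1.23e+11, so δQ = 0.281 × 1.23e+11 = 3.45e+10.

(1.23 ± 0.345) × 10^11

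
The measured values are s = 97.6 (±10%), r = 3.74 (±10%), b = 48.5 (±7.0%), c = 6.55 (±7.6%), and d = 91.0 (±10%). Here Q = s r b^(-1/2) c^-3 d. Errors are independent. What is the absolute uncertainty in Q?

Products/powers → add relative errors in quadrature, weighted by exponent:
  (1·δs/s)² = (1×0.100)² = 0.0100;  (1·δr/r)² = (1×0.100)² = 0.0100;  (−½·δb/b)² = (-0.5×0.0700)² = 0.00123;  (-3·δc/c)² = (-3×0.0760)² = 0.0520;  (1·δd/d)² = (1×0.100)² = 0.0100
δQ/Q = √(0.0832) = 0.288
Q = 17.0, so δQ = 0.288 × 17.0 = 4.90.

4.90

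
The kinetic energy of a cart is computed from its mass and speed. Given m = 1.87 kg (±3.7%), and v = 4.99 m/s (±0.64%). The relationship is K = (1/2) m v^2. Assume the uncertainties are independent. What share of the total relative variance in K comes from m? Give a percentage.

(δK/K)² = (1·δm/m)² + (2·δv/v)²
  m term: (1×0.0370)² = 0.00137
  v term: (2×0.00640)² = 0.000164
Total = 0.00153. Share from m = 0.00137/0.00153 = 0.893.

89.3%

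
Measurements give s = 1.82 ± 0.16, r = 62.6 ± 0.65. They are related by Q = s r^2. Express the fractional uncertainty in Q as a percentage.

Each factor contributes (exponent × relative error)² to (δQ/Q)²:
  (1·δs/s)² = (1×0.0879)² = 0.00773;  (2·δr/r)² = (2×0.0104)² = 0.000431
δQ/Q = √(0.00816) = 0.0903

9.03%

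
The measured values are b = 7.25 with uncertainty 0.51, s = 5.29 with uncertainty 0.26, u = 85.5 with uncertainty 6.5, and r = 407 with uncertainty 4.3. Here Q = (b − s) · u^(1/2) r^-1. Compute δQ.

Let w = b − s = 1.96. δw = √(δb² + δs²) = √(0.260 + 0.0676) = 0.572, so δw/w = 0.292.
Q is then a monomial in w, u, r:
δQ/Q = √((δw/w)² + (½·δu/u)² + (-1·δr/r)²) = √(0.0853 + 0.00144 + 0.000112) = 0.295
Q = 0.0445, so δQ = 0.295 × 0.0445 = 0.0131.

0.0131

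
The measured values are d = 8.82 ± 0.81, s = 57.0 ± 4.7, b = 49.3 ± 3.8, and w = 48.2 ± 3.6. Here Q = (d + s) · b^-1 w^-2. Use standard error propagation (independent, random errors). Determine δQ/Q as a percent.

18.3%

Let u = d + s = 65.8. δu = √(δd² + δs²) = √(0.656 + 22.1) = 4.77, so δu/u = 0.0725.
Q is then a monomial in u, b, w:
δQ/Q = √((δu/u)² + (-1·δb/b)² + (-2·δw/w)²) = √(0.00525 + 0.00594 + 0.0223) = 0.183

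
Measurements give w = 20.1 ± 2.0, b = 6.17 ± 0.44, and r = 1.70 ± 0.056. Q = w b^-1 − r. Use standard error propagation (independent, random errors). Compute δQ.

Let p = w·b^-1 = 3.26. δp/p = √((1·δw/w)² + (-1·δb/b)²) = √(0.00990 + 0.00509) = 0.122, so δp = 0.399.
Q = p − r: δQ = √(δp² + δr²) = √(0.159 + 0.00314) = 0.403

0.403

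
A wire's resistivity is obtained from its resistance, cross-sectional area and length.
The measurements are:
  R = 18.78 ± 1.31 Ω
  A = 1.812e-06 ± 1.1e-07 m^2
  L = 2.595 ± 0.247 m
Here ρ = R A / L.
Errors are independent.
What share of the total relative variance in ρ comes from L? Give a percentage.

(δρ/ρ)² = (1·δR/R)² + (1·δA/A)² + (-1·δL/L)²
  R term: (1×0.0698)² = 0.00487
  A term: (1×0.0607)² = 0.00369
  L term: (-1×0.0952)² = 0.00906
Total = 0.0176. Share from L = 0.00906/0.0176 = 0.514.

51.4%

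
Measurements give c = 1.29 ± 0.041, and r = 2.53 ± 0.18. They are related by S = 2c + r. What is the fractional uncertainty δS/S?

0.0387

For a sum/difference, combine absolute errors in quadrature:
  (2·δc)² = 0.00672;  (δr)² = 0.0324
δS = √(0.0391) = 0.198
S = 5.11, so δS/S = 0.198/5.11 = 0.0387.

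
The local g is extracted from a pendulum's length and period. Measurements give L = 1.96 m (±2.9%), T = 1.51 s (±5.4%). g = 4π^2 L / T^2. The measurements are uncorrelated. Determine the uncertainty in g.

3.79 m/s^2

Since g is a product/quotient, work with relative uncertainties:
  (1·δL/L)² = (1×0.0290)² = 0.000841;  (-2·δT/T)² = (-2×0.0540)² = 0.0117
δg/g = √(0.0125) = 0.112
g = 33.9 m/s^2, so δg = 0.112 × 33.9 = 3.79 m/s^2.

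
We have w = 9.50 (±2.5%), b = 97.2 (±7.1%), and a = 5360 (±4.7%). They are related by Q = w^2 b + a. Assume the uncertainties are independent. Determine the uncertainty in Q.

Let p = w^2·b = 8770. δp/p = √((2·δw/w)² + (1·δb/b)²) = √(0.00250 + 0.00504) = 0.0868, so δp = 762.
Q = p + a: δQ = √(δp² + δa²) = √(5.8e+05 + 63500) = 802

802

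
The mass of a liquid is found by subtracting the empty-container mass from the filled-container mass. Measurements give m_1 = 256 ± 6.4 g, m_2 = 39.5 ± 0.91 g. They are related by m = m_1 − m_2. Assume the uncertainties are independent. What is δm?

6.46 g

m is a linear combination, so absolute uncertainties add in quadrature:
  (δm_1)² = 41.0;  (δm_2)² = 0.828
δm = √(41.8) = 6.46 g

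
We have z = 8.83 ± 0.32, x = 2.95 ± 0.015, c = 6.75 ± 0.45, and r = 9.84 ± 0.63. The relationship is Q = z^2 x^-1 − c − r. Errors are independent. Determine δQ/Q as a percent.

Let p = z^2·x^-1 = 26.4. δp/p = √((2·δz/z)² + (-1·δx/x)²) = √(0.00525 + 2.59e-05) = 0.0727, so δp = 1.92.
Q = p − c − r: δQ = √(δp² + δc² + δr²) = √(3.69 + 0.203 + 0.397) = 2.07
Q = 9.84, so δQ/Q = 2.07/9.84 = 0.210.

21.0%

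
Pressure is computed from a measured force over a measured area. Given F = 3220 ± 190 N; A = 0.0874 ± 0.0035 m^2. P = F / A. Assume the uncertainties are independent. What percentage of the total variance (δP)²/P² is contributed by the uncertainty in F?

68.5%

(δP/P)² = (1·δF/F)² + (-1·δA/A)²
  F term: (1×0.0590)² = 0.00348
  A term: (-1×0.0400)² = 0.00160
Total = 0.00509. Share from F = 0.00348/0.00509 = 0.685.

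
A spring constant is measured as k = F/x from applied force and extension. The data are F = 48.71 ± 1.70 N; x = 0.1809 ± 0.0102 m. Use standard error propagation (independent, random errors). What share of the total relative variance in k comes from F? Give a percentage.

27.7%

(δk/k)² = (1·δF/F)² + (-1·δx/x)²
  F term: (1×0.0349)² = 0.00122
  x term: (-1×0.0564)² = 0.00318
Total = 0.00440. Share from F = 0.00122/0.00440 = 0.277.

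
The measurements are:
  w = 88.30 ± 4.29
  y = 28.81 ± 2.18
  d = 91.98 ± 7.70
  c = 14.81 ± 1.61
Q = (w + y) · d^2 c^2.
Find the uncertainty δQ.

6.03e+07

Let u = w + y = 117.1. δu = √(δw² + δy²) = √(18.4 + 4.75) = 4.81, so δu/u = 0.0411.
Q is then a monomial in u, d, c:
δQ/Q = √((δu/u)² + (2·δd/d)² + (2·δc/c)²) = √(0.00169 + 0.0280 + 0.0473) = 0.277
Q = 2.173e+08, so δQ = 0.277 × 2.173e+08 = 6.03e+07.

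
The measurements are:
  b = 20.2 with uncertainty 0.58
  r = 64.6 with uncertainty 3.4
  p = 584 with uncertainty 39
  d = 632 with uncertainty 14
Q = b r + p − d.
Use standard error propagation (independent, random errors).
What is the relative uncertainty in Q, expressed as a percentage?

7.04%

Let w = b·r = 1300. δw/w = √((1·δb/b)² + (1·δr/r)²) = √(0.000824 + 0.00277) = 0.0600, so δw = 78.2.
Q = w + p − d: δQ = √(δw² + δp² + δd²) = √(6120 + 1520 + 196) = 88.5
Q = 1260, so δQ/Q = 88.5/1260 = 0.0704.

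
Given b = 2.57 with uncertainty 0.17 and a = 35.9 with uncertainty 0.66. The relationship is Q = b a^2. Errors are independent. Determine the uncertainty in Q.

251

For a monomial Q ∝ b, a^2, fractional errors add in quadrature:
  (1·δb/b)² = (1×0.0661)² = 0.00438;  (2·δa/a)² = (2×0.0184)² = 0.00135
δQ/Q = √(0.00573) = 0.0757
Q = 3310, so δQ = 0.0757 × 3310 = 251.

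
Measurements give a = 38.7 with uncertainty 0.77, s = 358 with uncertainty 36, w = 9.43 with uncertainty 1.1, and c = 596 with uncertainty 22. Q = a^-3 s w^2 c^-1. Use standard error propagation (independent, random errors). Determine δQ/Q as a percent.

Since Q is a product/quotient, work with relative uncertainties:
  (-3·δa/a)² = (-3×0.0199)² = 0.00356;  (1·δs/s)² = (1×0.101)² = 0.0101;  (2·δw/w)² = (2×0.117)² = 0.0544;  (-1·δc/c)² = (-1×0.0369)² = 0.00136
δQ/Q = √(0.0695) = 0.264

26.4%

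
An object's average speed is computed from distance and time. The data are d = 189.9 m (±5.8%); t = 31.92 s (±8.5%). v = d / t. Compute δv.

Each factor contributes (exponent × relative error)² to (δv/v)²:
  (1·δd/d)² = (1×0.0580)² = 0.00336;  (-1·δt/t)² = (-1×0.0850)² = 0.00723
δv/v = √(0.0106) = 0.103
v = 5.949 m/s, so δv = 0.103 × 5.949 = 0.612 m/s.

0.612 m/s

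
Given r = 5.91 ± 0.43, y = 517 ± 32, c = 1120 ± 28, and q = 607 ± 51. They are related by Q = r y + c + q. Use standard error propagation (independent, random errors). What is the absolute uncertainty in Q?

Let p = r·y = 3060. δp/p = √((1·δr/r)² + (1·δy/y)²) = √(0.00529 + 0.00383) = 0.0955, so δp = 292.
Q = p + c + q: δQ = √(δp² + δc² + δq²) = √(85200 + 784 + 2600) = 298

298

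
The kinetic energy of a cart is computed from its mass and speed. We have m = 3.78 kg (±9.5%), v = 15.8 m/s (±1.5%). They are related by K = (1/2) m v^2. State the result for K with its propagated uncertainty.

472 ± 47.0 J

Relative error in a monomial: (δK/K)² = Σ (nᵢ · δxᵢ/xᵢ)².
  (1·δm/m)² = (1×0.0950)² = 0.00903;  (2·δv/v)² = (2×0.0150)² = 0.000900
δK/K = √(0.00992) = 0.0996
K = 472 J, so δK = 0.0996 × 472 = 47.0 J.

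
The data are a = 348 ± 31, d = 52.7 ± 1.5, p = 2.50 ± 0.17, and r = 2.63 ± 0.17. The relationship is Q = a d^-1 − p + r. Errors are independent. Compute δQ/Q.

0.0984

Let w = a·d^-1 = 6.60. δw/w = √((1·δa/a)² + (-1·δd/d)²) = √(0.00794 + 0.000810) = 0.0935, so δw = 0.618.
Q = w − p + r: δQ = √(δw² + δp² + δr²) = √(0.381 + 0.0289 + 0.0289) = 0.663
Q = 6.73, so δQ/Q = 0.663/6.73 = 0.0984.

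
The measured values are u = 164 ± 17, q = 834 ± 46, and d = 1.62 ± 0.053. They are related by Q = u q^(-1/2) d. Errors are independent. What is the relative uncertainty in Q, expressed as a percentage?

Each factor contributes (exponent × relative error)² to (δQ/Q)²:
  (1·δu/u)² = (1×0.104)² = 0.0107;  (−½·δq/q)² = (-0.5×0.0552)² = 0.000761;  (1·δd/d)² = (1×0.0327)² = 0.00107
δQ/Q = √(0.0126) = 0.112

11.2%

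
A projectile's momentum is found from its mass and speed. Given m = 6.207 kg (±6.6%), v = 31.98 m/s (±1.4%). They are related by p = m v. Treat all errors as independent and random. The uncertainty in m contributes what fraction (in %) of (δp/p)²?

95.7%

(δp/p)² = (1·δm/m)² + (1·δv/v)²
  m term: (1×0.0660)² = 0.00436
  v term: (1×0.0140)² = 0.000196
Total = 0.00455. Share from m = 0.00436/0.00455 = 0.957.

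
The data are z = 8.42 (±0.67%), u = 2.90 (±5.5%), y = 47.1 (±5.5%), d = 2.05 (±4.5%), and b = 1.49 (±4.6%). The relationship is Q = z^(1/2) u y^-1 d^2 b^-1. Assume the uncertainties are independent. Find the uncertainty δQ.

Relative error in a monomial: (δQ/Q)² = Σ (nᵢ · δxᵢ/xᵢ)².
  (½·δz/z)² = (0.5×0.00670)² = 1.12e-05;  (1·δu/u)² = (1×0.0550)² = 0.00302;  (-1·δy/y)² = (-1×0.0550)² = 0.00302;  (2·δd/d)² = (2×0.0450)² = 0.00810;  (-1·δb/b)² = (-1×0.0460)² = 0.00212
δQ/Q = √(0.0163) = 0.128
Q = 0.504, so δQ = 0.128 × 0.504 = 0.0643.

0.0643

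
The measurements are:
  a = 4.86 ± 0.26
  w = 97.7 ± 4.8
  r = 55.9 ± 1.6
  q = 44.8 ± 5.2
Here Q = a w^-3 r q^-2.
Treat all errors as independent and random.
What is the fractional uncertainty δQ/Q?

Products/powers → add relative errors in quadrature, weighted by exponent:
  (1·δa/a)² = (1×0.0535)² = 0.00286;  (-3·δw/w)² = (-3×0.0491)² = 0.0217;  (1·δr/r)² = (1×0.0286)² = 0.000819;  (-2·δq/q)² = (-2×0.116)² = 0.0539
δQ/Q = √(0.0793) = 0.282

0.282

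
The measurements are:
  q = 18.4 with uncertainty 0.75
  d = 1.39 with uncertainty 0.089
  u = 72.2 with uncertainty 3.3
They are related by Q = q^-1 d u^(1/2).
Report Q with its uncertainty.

Relative error in a monomial: (δQ/Q)² = Σ (nᵢ · δxᵢ/xᵢ)².
  (-1·δq/q)² = (-1×0.0408)² = 0.00166;  (1·δd/d)² = (1×0.0640)² = 0.00410;  (½·δu/u)² = (0.5×0.0457)² = 0.000522
δQ/Q = √(0.00628) = 0.0793
Q = 0.642, so δQ = 0.0793 × 0.642 = 0.0509.

0.642 ± 0.0509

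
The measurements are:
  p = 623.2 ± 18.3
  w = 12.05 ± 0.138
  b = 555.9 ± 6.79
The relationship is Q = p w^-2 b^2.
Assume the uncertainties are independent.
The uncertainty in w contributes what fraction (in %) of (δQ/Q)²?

26.4%

(δQ/Q)² = (1·δp/p)² + (-2·δw/w)² + (2·δb/b)²
  p term: (1×0.0294)² = 0.000862
  w term: (-2×0.0115)² = 0.000525
  b term: (2×0.0122)² = 0.000597
Total = 0.00198. Share from w = 0.000525/0.00198 = 0.264.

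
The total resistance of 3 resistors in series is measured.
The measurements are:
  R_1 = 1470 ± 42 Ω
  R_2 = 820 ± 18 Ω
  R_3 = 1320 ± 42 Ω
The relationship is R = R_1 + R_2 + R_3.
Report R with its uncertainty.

Absolute uncertainties add in quadrature for a linear combination:
  (δR_1)² = 1760;  (δR_2)² = 324;  (δR_3)² = 1760
δR = √(3850) = 62.1 Ω
R = 3610 Ω.

3610 ± 62.1 Ω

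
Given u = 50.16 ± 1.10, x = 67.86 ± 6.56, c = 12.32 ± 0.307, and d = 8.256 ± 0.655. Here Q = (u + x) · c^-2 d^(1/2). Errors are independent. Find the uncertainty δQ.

Let w = u + x = 118.0. δw = √(δu² + δx²) = √(1.21 + 43.0) = 6.65, so δw/w = 0.0564.
Q is then a monomial in w, c, d:
δQ/Q = √((δw/w)² + (-2·δc/c)² + (½·δd/d)²) = √(0.00318 + 0.00248 + 0.00157) = 0.0851
Q = 2.234, so δQ = 0.0851 × 2.234 = 0.190.

0.190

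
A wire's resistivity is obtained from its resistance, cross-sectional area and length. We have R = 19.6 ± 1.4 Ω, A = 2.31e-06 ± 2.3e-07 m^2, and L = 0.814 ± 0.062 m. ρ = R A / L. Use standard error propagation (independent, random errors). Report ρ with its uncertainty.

For a monomial ρ ∝ R, A, L^-1, fractional errors add in quadrature:
  (1·δR/R)² = (1×0.0714)² = 0.00510;  (1·δA/A)² = (1×0.0996)² = 0.00991;  (-1·δL/L)² = (-1×0.0762)² = 0.00580
δρ/ρ = √(0.0208) = 0.144
ρ = 5.56e-05 Ω·m, so δρ = 0.144 × 5.56e-05 = 8.03e-06 Ω·m.

(5.56 ± 0.803) × 10^-5 Ω·m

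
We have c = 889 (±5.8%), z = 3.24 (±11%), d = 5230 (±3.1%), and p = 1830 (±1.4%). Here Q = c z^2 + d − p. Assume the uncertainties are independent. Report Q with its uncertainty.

12700 ± 2130

Let w = c·z^2 = 9330. δw/w = √((1·δc/c)² + (2·δz/z)²) = √(0.00336 + 0.0484) = 0.228, so δw = 2120.
Q = w + d − p: δQ = √(δw² + δd² + δp²) = √(4.51e+06 + 26300 + 656) = 2130
Q = 12700.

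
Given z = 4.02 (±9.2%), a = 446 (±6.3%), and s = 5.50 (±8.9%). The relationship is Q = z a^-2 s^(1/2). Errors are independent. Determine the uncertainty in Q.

For a monomial Q ∝ z, a^-2, s^(1/2), fractional errors add in quadrature:
  (1·δz/z)² = (1×0.0920)² = 0.00846;  (-2·δa/a)² = (-2×0.0630)² = 0.0159;  (½·δs/s)² = (0.5×0.0890)² = 0.00198
δQ/Q = √(0.0263) = 0.162
Q = 4.74e-05, so δQ = 0.162 × 4.74e-05 = 7.69e-06.

7.69e-06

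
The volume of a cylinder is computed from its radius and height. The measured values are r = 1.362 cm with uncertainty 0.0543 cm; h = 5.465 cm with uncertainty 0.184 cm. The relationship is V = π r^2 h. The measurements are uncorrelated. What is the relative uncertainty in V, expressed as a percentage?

8.66%

For a monomial V ∝ r^2, h, fractional errors add in quadrature:
  (2·δr/r)² = (2×0.0399)² = 0.00636;  (1·δh/h)² = (1×0.0337)² = 0.00113
δV/V = √(0.00749) = 0.0866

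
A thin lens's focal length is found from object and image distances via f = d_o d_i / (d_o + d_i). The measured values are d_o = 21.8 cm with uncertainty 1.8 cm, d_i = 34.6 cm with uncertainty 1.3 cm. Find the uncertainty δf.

0.705 cm

∂f/∂d_o = (d_i/(d_o+d_i))² = 0.376;  ∂f/∂d_i = (d_o/(d_o+d_i))² = 0.149
δf = √((∂f/∂d_o · δd_o)² + (∂f/∂d_i · δd_i)²) = √(0.459 + 0.0377) = 0.705 cm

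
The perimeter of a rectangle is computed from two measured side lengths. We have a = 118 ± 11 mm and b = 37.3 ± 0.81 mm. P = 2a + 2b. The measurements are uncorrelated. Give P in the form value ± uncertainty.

Each term contributes (cᵢ δxᵢ)² to (δP)²:
  (2·δa)² = 484;  (2·δb)² = 2.62
δP = √(487) = 22.1 mm
P = 311 mm.

311 ± 22.1 mm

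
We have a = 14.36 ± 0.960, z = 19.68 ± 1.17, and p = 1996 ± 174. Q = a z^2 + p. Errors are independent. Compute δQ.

Let w = a·z^2 = 5562. δw/w = √((1·δa/a)² + (2·δz/z)²) = √(0.00447 + 0.0141) = 0.136, so δw = 759.
Q = w + p: δQ = √(δw² + δp²) = √(5.76e+05 + 30300) = 778

778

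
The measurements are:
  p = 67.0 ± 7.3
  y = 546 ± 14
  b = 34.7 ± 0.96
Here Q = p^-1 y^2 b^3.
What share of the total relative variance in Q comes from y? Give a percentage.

(δQ/Q)² = (-1·δp/p)² + (2·δy/y)² + (3·δb/b)²
  p term: (-1×0.109)² = 0.0119
  y term: (2×0.0256)² = 0.00263
  b term: (3×0.0277)² = 0.00689
Total = 0.0214. Share from y = 0.00263/0.0214 = 0.123.

12.3%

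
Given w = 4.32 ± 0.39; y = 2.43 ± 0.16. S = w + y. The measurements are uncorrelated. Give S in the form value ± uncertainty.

6.75 ± 0.422

For a sum/difference, combine absolute errors in quadrature:
  (δw)² = 0.152;  (δy)² = 0.0256
δS = √(0.178) = 0.422
S = 6.75.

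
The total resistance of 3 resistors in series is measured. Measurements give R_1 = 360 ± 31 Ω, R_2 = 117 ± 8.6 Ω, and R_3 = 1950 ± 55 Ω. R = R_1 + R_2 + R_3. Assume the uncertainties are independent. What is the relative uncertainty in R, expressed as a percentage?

2.63%

Each term contributes (cᵢ δxᵢ)² to (δR)²:
  (δR_1)² = 961;  (δR_2)² = 74.0;  (δR_3)² = 3020
δR = √(4060) = 63.7 Ω
R = 2430 Ω, so δR/R = 63.7/2430 = 0.0263.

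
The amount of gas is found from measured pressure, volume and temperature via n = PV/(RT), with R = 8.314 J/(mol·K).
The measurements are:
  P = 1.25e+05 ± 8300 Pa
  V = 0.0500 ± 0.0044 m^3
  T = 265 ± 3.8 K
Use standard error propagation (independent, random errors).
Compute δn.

Since n is a product/quotient, work with relative uncertainties:
  (1·δP/P)² = (1×0.0664)² = 0.00441;  (1·δV/V)² = (1×0.0880)² = 0.00774;  (-1·δT/T)² = (-1×0.0143)² = 0.000206
δn/n = √(0.0124) = 0.111
n = 2.84 mol, so δn = 0.111 × 2.84 = 0.315 mol.

0.315 mol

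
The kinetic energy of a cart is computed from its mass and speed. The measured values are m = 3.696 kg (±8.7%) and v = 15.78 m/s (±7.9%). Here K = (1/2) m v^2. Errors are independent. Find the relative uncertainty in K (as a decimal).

For a monomial K ∝ m, v^2, fractional errors add in quadrature:
  (1·δm/m)² = (1×0.0870)² = 0.00757;  (2·δv/v)² = (2×0.0790)² = 0.0250
δK/K = √(0.0325) = 0.180

0.180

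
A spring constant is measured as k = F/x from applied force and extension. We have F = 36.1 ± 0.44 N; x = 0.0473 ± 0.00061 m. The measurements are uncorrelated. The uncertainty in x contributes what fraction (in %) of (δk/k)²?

(δk/k)² = (1·δF/F)² + (-1·δx/x)²
  F term: (1×0.0122)² = 0.000149
  x term: (-1×0.0129)² = 0.000166
Total = 0.000315. Share from x = 0.000166/0.000315 = 0.528.

52.8%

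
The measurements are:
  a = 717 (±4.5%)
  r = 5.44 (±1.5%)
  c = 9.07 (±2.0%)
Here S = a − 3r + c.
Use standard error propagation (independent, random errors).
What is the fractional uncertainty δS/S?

Sums and differences: (δS)² = Σ (cᵢ δxᵢ)².
  (δa)² = 1040;  (3·δr)² = 0.0599;  (δc)² = 0.0329
δS = √(1040) = 32.3
S = 710, so δS/S = 32.3/710 = 0.0455.

0.0455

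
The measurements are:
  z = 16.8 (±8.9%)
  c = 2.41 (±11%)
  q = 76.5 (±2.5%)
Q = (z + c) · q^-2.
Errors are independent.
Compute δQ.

0.000307

Let u = z + c = 19.2. δu = √(δz² + δc²) = √(2.24 + 0.0703) = 1.52, so δu/u = 0.0790.
Q is then a monomial in u, q:
δQ/Q = √((δu/u)² + (-2·δq/q)²) = √(0.00625 + 0.00250) = 0.0935
Q = 0.00328, so δQ = 0.0935 × 0.00328 = 0.000307.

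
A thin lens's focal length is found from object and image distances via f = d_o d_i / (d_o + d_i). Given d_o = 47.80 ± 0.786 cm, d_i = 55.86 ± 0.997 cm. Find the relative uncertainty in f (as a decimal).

∂f/∂d_o = (d_i/(d_o+d_i))² = 0.290;  ∂f/∂d_i = (d_o/(d_o+d_i))² = 0.213
δf = √((∂f/∂d_o · δd_o)² + (∂f/∂d_i · δd_i)²) = √(0.0521 + 0.0449) = 0.312 cm
f = 25.76 cm, so δf/f = 0.312/25.76 = 0.0121.

0.0121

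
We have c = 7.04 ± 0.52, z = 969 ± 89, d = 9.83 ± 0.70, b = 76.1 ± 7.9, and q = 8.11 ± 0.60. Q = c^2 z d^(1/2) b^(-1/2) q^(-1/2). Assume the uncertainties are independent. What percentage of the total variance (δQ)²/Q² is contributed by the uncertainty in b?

(δQ/Q)² = (2·δc/c)² + (1·δz/z)² + (½·δd/d)² + (−½·δb/b)² + (−½·δq/q)²
  c term: (2×0.0739)² = 0.0218
  z term: (1×0.0918)² = 0.00844
  d term: (0.5×0.0712)² = 0.00127
  b term: (-0.5×0.104)² = 0.00269
  q term: (-0.5×0.0740)² = 0.00137
Total = 0.0356. Share from b = 0.00269/0.0356 = 0.0757.

7.57%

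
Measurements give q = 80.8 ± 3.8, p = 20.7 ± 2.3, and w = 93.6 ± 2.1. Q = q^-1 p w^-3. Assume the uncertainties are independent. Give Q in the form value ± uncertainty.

(3.12 ± 0.432) × 10^-7

Products/powers → add relative errors in quadrature, weighted by exponent:
  (-1·δq/q)² = (-1×0.0470)² = 0.00221;  (1·δp/p)² = (1×0.111)² = 0.0123;  (-3·δw/w)² = (-3×0.0224)² = 0.00453
δQ/Q = √(0.0191) = 0.138
Q = 3.12e-07, so δQ = 0.138 × 3.12e-07 = 4.32e-08.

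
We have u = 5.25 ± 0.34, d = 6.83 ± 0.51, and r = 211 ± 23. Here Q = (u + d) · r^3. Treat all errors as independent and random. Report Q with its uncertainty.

Let w = u + d = 12.1. δw = √(δu² + δd²) = √(0.116 + 0.260) = 0.613, so δw/w = 0.0507.
Q is then a monomial in w, r:
δQ/Q = √((δw/w)² + (3·δr/r)²) = √(0.00257 + 0.107) = 0.331
Q = 1.13e+08, so δQ = 0.331 × 1.13e+08 = 3.76e+07.

(1.13 ± 0.376) × 10^8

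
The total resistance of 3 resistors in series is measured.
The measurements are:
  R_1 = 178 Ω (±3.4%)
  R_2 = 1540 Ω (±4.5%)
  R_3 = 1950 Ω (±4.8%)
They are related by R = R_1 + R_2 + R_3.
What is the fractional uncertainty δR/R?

0.0318

R is a linear combination, so absolute uncertainties add in quadrature:
  (δR_1)² = 36.6;  (δR_2)² = 4800;  (δR_3)² = 8760
δR = √(13600) = 117 Ω
R = 3670 Ω, so δR/R = 117/3670 = 0.0318.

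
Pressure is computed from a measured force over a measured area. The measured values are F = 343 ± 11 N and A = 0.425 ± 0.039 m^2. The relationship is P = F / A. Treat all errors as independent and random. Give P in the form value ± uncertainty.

Each factor contributes (exponent × relative error)² to (δP/P)²:
  (1·δF/F)² = (1×0.0321)² = 0.00103;  (-1·δA/A)² = (-1×0.0918)² = 0.00842
δP/P = √(0.00945) = 0.0972
P = 807 Pa, so δP = 0.0972 × 807 = 78.5 Pa.

807 ± 78.5 Pa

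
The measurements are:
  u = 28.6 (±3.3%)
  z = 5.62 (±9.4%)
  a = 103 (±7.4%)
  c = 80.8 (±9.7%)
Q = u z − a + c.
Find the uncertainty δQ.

Let p = u·z = 161. δp/p = √((1·δu/u)² + (1·δz/z)²) = √(0.00109 + 0.00884) = 0.0996, so δp = 16.0.
Q = p − a + c: δQ = √(δp² + δa² + δc²) = √(256 + 58.1 + 61.4) = 19.4

19.4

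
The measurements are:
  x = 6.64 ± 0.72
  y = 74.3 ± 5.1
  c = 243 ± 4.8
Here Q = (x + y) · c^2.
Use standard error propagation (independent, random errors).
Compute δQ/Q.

Let u = x + y = 80.9. δu = √(δx² + δy²) = √(0.518 + 26.0) = 5.15, so δu/u = 0.0636.
Q is then a monomial in u, c:
δQ/Q = √((δu/u)² + (2·δc/c)²) = √(0.00405 + 0.00156) = 0.0749

0.0749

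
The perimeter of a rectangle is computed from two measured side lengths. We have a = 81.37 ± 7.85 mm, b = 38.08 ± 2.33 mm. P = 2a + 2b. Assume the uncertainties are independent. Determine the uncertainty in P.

Sums and differences: (δP)² = Σ (cᵢ δxᵢ)².
  (2·δa)² = 246;  (2·δb)² = 21.7
δP = √(268) = 16.4 mm

16.4 mm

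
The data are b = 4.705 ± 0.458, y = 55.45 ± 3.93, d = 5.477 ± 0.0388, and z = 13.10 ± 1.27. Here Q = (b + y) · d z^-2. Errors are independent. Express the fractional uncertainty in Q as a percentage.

20.5%

Let u = b + y = 60.16. δu = √(δb² + δy²) = √(0.210 + 15.4) = 3.96, so δu/u = 0.0658.
Q is then a monomial in u, d, z:
δQ/Q = √((δu/u)² + (1·δd/d)² + (-2·δz/z)²) = √(0.00433 + 5.02e-05 + 0.0376) = 0.205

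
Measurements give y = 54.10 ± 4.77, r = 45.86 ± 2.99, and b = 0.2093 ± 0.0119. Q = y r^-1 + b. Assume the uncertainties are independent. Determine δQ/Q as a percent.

Let p = y·r^-1 = 1.180. δp/p = √((1·δy/y)² + (-1·δr/r)²) = √(0.00777 + 0.00425) = 0.110, so δp = 0.129.
Q = p + b: δQ = √(δp² + δb²) = √(0.0167 + 0.000142) = 0.130
Q = 1.389, so δQ/Q = 0.130/1.389 = 0.0935.

9.35%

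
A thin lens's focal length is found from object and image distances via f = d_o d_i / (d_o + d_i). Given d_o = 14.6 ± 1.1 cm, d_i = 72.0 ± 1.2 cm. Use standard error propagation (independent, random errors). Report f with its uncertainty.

∂f/∂d_o = (d_i/(d_o+d_i))² = 0.691;  ∂f/∂d_i = (d_o/(d_o+d_i))² = 0.0284
δf = √((∂f/∂d_o · δd_o)² + (∂f/∂d_i · δd_i)²) = √(0.578 + 0.00116) = 0.761 cm
f = 12.1 cm.

12.1 ± 0.761 cm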